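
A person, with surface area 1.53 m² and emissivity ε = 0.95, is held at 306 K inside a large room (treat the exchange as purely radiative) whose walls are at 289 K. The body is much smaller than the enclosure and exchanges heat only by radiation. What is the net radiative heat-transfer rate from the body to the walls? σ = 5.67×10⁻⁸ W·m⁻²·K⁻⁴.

P_net ≈ 148 W

For a small grey body in a large enclosure: P_net = εσA(T_body⁴ − T_wall⁴).
A = 1.53 m²; T_body⁴ − T_wall⁴ = 8.768×10⁹ − 6.976×10⁹ = 1.792×10⁹ K⁴.
|P_net| = 0.95·5.67×10⁻⁸·1.530·1.792×10⁹.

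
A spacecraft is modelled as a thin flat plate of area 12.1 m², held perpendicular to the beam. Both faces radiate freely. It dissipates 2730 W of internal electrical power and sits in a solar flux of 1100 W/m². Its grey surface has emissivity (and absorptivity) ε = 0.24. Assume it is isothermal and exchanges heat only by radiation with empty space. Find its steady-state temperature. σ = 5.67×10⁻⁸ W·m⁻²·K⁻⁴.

T ≈ 366 K

At steady state, absorbed solar power + internal power = radiated power.
Absorbed: α·S·A_cross = 0.24·1100·12.10 = 3194 W (cross-section A).
Total input = 3194 + 2730 = 5924 W.
Radiated: εσ·A_surf·T⁴ with A_surf = 2A = 24.20 m².
T⁴ = 5924/(0.24·5.67×10⁻⁸·24.20) = 1.799×10¹⁰ K⁴.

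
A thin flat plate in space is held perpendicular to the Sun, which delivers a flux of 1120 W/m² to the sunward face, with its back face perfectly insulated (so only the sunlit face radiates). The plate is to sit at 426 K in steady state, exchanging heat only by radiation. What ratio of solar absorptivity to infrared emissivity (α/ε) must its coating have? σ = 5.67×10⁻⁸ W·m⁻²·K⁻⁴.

Balance: αS·A = εσ·1A·T⁴ ⇒ α/ε = σT⁴/S.
α/ε = 5.67×10⁻⁸·(426)⁴/1120 = 5.67×10⁻⁸·3.293×10¹⁰/1120.

α/ε ≈ 1.67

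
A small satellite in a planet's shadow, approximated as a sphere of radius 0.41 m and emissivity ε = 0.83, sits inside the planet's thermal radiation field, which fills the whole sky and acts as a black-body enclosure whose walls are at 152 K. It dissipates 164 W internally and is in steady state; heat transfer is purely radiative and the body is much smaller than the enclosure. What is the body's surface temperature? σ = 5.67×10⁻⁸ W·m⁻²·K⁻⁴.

For a small grey body in a large enclosure, net radiated power = εσA(T⁴ − T_w⁴).
Steady state: P = εσA(T⁴ − T_w⁴) with A = 4πr² = 2.112 m².
T⁴ = P/(εσA) + T_w⁴ = 164/(0.83·5.67×10⁻⁸·2.112) + (152)⁴
    = 1.650×10⁹ + 5.338×10⁸ = 2.183×10⁹ K⁴.

T ≈ 216 K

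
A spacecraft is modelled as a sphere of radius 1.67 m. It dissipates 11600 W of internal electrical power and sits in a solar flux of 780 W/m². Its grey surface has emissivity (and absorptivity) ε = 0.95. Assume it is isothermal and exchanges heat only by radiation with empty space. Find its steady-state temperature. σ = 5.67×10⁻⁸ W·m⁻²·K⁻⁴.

T ≈ 313 K

At steady state, absorbed solar power + internal power = radiated power.
Absorbed: α·S·A_cross = 0.95·780·8.762 = 6492 W (cross-section πr²).
Total input = 6492 + 11600 = 18090 W.
Radiated: εσ·A_surf·T⁴ with A_surf = 4πr² = 35.05 m².
T⁴ = 18090/(0.95·5.67×10⁻⁸·35.05) = 9.584×10⁹ K⁴.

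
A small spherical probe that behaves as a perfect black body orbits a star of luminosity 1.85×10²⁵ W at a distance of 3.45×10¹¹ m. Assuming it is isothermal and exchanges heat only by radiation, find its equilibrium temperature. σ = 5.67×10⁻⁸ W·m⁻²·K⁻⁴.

T ≈ 85.9 K

First find the stellar flux at distance d: S = L/(4πd²) = 1.85×10²⁵/(4π·(3.45×10¹¹)²) = 12.37 W/m².
For an isothermal sphere, absorbed (1−a)S·πr² = emitted σ·4πr²·T⁴, so T⁴ = (1−a)S/(4σ).
T⁴ = 1.00·12.37/(4·5.67×10⁻⁸) = 5.454×10⁷ K⁴.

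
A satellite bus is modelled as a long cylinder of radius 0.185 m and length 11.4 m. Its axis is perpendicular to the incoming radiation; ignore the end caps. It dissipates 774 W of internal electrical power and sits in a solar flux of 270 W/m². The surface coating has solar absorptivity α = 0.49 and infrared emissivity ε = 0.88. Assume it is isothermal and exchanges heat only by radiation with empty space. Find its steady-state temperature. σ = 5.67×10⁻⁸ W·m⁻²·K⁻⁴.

At steady state, absorbed solar power + internal power = radiated power.
Absorbed: α·S·A_cross = 0.49·270·4.218 = 558.0 W (cross-section 2rL).
Total input = 558.0 + 774 = 1332 W.
Radiated: εσ·A_surf·T⁴ with A_surf = 2πrL = 13.25 m².
T⁴ = 1332/(0.88·5.67×10⁻⁸·13.25) = 2.015×10⁹ K⁴.

T ≈ 212 K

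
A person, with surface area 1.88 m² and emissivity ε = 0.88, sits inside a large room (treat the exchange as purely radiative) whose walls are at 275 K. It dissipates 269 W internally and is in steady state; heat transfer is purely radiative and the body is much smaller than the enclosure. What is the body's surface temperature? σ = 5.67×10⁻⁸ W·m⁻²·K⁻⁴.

T ≈ 304 K

For a small grey body in a large enclosure, net radiated power = εσA(T⁴ − T_w⁴).
Steady state: P = εσA(T⁴ − T_w⁴) with A = 1.88 m².
T⁴ = P/(εσA) + T_w⁴ = 269/(0.88·5.67×10⁻⁸·1.880) + (275)⁴
    = 2.868×10⁹ + 5.719×10⁹ = 8.587×10⁹ K⁴.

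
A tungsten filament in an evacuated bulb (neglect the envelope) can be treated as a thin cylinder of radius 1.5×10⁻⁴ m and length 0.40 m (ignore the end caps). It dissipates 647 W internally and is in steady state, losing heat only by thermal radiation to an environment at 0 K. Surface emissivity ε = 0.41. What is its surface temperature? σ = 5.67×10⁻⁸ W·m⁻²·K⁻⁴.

T ≈ 2930 K

Steady state: internal power = radiated power, P = εσA T⁴.
Radiating area A = 2πrL = 3.770×10⁻⁴ m².
T⁴ = P/(εσA) = 647/(0.41·5.67×10⁻⁸·3.770×10⁻⁴) = 7.383×10¹³ K⁴.
T = (7.383×10¹³)^(1/4).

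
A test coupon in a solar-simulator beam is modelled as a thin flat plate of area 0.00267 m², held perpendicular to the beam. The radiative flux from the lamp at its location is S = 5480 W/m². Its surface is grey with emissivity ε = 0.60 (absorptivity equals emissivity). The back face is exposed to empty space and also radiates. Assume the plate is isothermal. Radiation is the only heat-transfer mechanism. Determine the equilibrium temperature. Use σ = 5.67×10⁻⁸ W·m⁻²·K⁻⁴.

At equilibrium, absorbed power = emitted power.
Absorbing cross-section = A = 0.002670 m²; emitting surface = 2A = 0.005340 m² (ratio 2).
εS·A_cross = εσ·A_surf·T⁴  ⇒  T⁴ = S/(2σ)   (ε cancels).
T⁴ = 5480/(2·5.67×10⁻⁸) = 4.832×10¹⁰ K⁴.
T = (4.832×10¹⁰)^(1/4).

T ≈ 469 K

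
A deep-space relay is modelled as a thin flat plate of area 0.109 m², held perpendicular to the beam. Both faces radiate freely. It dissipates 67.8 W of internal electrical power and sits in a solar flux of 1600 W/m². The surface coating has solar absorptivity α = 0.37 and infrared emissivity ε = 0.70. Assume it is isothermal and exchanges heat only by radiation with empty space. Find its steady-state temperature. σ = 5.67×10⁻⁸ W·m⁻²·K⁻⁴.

T ≈ 352 K

At steady state, absorbed solar power + internal power = radiated power.
Absorbed: α·S·A_cross = 0.37·1600·0.1090 = 64.53 W (cross-section A).
Total input = 64.53 + 67.8 = 132.3 W.
Radiated: εσ·A_surf·T⁴ with A_surf = 2A = 0.2180 m².
T⁴ = 132.3/(0.70·5.67×10⁻⁸·0.2180) = 1.529×10¹⁰ K⁴.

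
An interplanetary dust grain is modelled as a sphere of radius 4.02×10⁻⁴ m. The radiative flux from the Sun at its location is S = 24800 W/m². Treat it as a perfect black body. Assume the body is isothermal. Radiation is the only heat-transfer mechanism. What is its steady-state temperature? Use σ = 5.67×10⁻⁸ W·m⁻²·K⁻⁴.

At equilibrium, absorbed power = emitted power.
Absorbing cross-section = πr² = 5.077×10⁻⁷ m²; emitting surface = 4πr² = 2.031×10⁻⁶ m² (ratio 4).
S·A_cross = εσ·A_surf·T⁴  ⇒  T⁴ = S/(4σ).
T⁴ = 1.00·24800/(4·5.67×10⁻⁸) = 1.093×10¹¹ K⁴.
T = (1.093×10¹¹)^(1/4).

T ≈ 575 K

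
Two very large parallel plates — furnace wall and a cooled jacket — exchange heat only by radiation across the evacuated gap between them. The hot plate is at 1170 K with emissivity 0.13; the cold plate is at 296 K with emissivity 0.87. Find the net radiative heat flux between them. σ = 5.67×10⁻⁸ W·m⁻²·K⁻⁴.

q ≈ 13500 W/m²

For two infinite grey parallel plates, q = σ(T₁⁴ − T₂⁴)/(1/ε₁ + 1/ε₂ − 1).
T₁⁴ − T₂⁴ = 1.874×10¹² − 7.677×10⁹ = 1.866×10¹² K⁴.
1/ε₁ + 1/ε₂ − 1 = 7.692 + 1.149 − 1 = 7.842.
q = 5.67×10⁻⁸ × 1.866×10¹² / 7.842.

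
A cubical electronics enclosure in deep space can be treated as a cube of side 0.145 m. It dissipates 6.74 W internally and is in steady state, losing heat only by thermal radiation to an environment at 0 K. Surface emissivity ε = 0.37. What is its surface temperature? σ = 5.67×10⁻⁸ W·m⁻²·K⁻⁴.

T ≈ 225 K

Steady state: internal power = radiated power, P = εσA T⁴.
Radiating area A = 6L² = 0.1261 m².
T⁴ = P/(εσA) = 6.74/(0.37·5.67×10⁻⁸·0.1261) = 2.547×10⁹ K⁴.
T = (2.547×10⁹)^(1/4).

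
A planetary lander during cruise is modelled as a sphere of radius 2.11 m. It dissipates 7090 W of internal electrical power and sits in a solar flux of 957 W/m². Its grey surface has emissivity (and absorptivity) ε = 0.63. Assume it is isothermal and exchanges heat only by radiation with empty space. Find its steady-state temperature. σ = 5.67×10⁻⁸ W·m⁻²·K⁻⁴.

At steady state, absorbed solar power + internal power = radiated power.
Absorbed: α·S·A_cross = 0.63·957·13.99 = 8433 W (cross-section πr²).
Total input = 8433 + 7090 = 15520 W.
Radiated: εσ·A_surf·T⁴ with A_surf = 4πr² = 55.95 m².
T⁴ = 15520/(0.63·5.67×10⁻⁸·55.95) = 7.767×10⁹ K⁴.

T ≈ 297 K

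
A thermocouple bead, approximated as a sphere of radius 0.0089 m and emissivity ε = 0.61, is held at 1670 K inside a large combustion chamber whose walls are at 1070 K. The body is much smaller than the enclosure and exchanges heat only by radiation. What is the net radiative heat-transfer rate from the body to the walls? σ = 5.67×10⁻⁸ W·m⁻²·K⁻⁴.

For a small grey body in a large enclosure: P_net = εσA(T_body⁴ − T_wall⁴).
A = 4πr² = 9.954×10⁻⁴ m²; T_body⁴ − T_wall⁴ = 7.778×10¹² − 1.311×10¹² = 6.467×10¹² K⁴.
|P_net| = 0.61·5.67×10⁻⁸·9.954×10⁻⁴·6.467×10¹².

P_net ≈ 223 W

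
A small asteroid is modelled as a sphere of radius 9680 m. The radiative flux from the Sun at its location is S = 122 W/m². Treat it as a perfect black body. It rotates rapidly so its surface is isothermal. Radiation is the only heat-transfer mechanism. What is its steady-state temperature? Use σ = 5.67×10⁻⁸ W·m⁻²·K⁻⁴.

At equilibrium, absorbed power = emitted power.
Absorbing cross-section = πr² = 2.944×10⁸ m²; emitting surface = 4πr² = 1.177×10⁹ m² (ratio 4).
S·A_cross = εσ·A_surf·T⁴  ⇒  T⁴ = S/(4σ).
T⁴ = 1.00·122/(4·5.67×10⁻⁸) = 5.379×10⁸ K⁴.
T = (5.379×10⁸)^(1/4).

T ≈ 152 K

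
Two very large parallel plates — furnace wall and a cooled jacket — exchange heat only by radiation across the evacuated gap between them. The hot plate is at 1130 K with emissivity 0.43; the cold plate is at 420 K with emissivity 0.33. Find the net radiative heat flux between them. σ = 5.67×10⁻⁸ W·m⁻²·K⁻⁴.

For two infinite grey parallel plates, q = σ(T₁⁴ − T₂⁴)/(1/ε₁ + 1/ε₂ − 1).
T₁⁴ − T₂⁴ = 1.630×10¹² − 3.112×10¹⁰ = 1.599×10¹² K⁴.
1/ε₁ + 1/ε₂ − 1 = 2.326 + 3.030 − 1 = 4.356.
q = 5.67×10⁻⁸ × 1.599×10¹² / 4.356.

q ≈ 20800 W/m²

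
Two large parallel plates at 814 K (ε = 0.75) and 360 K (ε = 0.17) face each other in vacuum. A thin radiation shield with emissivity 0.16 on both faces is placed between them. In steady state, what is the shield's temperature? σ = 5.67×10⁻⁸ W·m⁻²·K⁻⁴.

T_s ≈ 729 K

In steady state the net flux on the hot side equals that on the cold side.
σ(T₁⁴−T_s⁴)/D₁ = σ(T_s⁴−T₂⁴)/D₂, with D₁ = 1/ε₁+1/ε_s−1 = 6.583, D₂ = 1/ε_s+1/ε₂−1 = 11.13.
Solve for T_s⁴: T_s⁴ = (D₂·T₁⁴ + D₁·T₂⁴)/(D₁+D₂) = 2.821×10¹¹ K⁴.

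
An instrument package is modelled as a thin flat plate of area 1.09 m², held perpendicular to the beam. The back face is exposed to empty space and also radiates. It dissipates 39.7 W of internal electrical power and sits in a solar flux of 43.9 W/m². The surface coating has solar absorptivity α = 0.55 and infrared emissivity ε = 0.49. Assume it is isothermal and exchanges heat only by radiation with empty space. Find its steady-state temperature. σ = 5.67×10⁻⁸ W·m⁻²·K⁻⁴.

T ≈ 182 K

At steady state, absorbed solar power + internal power = radiated power.
Absorbed: α·S·A_cross = 0.55·43.9·1.090 = 26.32 W (cross-section A).
Total input = 26.32 + 39.7 = 66.02 W.
Radiated: εσ·A_surf·T⁴ with A_surf = 2A = 2.180 m².
T⁴ = 66.02/(0.49·5.67×10⁻⁸·2.180) = 1.090×10⁹ K⁴.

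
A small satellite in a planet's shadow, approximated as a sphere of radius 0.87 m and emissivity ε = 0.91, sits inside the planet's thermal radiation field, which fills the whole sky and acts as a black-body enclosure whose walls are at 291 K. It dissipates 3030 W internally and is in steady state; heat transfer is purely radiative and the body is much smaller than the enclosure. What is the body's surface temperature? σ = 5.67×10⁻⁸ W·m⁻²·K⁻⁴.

T ≈ 340 K

For a small grey body in a large enclosure, net radiated power = εσA(T⁴ − T_w⁴).
Steady state: P = εσA(T⁴ − T_w⁴) with A = 4πr² = 9.511 m².
T⁴ = P/(εσA) + T_w⁴ = 3030/(0.91·5.67×10⁻⁸·9.511) + (291)⁴
    = 6.174×10⁹ + 7.171×10⁹ = 1.334×10¹⁰ K⁴.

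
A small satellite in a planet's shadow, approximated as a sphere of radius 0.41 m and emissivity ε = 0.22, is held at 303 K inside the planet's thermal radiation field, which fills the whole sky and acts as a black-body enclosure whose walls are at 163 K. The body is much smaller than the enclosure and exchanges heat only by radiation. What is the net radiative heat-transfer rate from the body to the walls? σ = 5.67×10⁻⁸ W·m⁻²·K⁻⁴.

P_net ≈ 204 W

For a small grey body in a large enclosure: P_net = εσA(T_body⁴ − T_wall⁴).
A = 4πr² = 2.112 m²; T_body⁴ − T_wall⁴ = 8.429×10⁹ − 7.059×10⁸ = 7.723×10⁹ K⁴.
|P_net| = 0.22·5.67×10⁻⁸·2.112·7.723×10⁹.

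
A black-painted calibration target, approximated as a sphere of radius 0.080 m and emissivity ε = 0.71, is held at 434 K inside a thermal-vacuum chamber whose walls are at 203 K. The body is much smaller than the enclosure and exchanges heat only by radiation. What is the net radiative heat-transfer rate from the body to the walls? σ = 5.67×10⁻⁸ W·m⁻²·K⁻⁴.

For a small grey body in a large enclosure: P_net = εσA(T_body⁴ − T_wall⁴).
A = 4πr² = 0.08042 m²; T_body⁴ − T_wall⁴ = 3.548×10¹⁰ − 1.698×10⁹ = 3.378×10¹⁰ K⁴.
|P_net| = 0.71·5.67×10⁻⁸·0.08042·3.378×10¹⁰.

P_net ≈ 109 W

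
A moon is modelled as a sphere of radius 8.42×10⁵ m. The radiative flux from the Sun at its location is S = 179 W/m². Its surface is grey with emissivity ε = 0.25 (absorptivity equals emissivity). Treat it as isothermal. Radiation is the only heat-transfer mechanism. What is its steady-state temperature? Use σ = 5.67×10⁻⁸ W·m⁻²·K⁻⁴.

At equilibrium, absorbed power = emitted power.
Absorbing cross-section = πr² = 2.227×10¹² m²; emitting surface = 4πr² = 8.909×10¹² m² (ratio 4).
εS·A_cross = εσ·A_surf·T⁴  ⇒  T⁴ = S/(4σ)   (ε cancels).
T⁴ = 179/(4·5.67×10⁻⁸) = 7.892×10⁸ K⁴.
T = (7.892×10⁸)^(1/4).

T ≈ 168 K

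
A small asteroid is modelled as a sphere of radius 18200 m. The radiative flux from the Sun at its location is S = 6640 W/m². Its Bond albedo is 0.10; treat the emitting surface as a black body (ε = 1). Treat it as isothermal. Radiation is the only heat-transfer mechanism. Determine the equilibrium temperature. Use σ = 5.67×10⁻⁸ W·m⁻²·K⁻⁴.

T ≈ 403 K

At equilibrium, absorbed power = emitted power.
Absorbing cross-section = πr² = 1.041×10⁹ m²; emitting surface = 4πr² = 4.162×10⁹ m² (ratio 4).
(1−a)S·A_cross = εσ·A_surf·T⁴  ⇒  T⁴ = (1−a)S/(4σ).
T⁴ = 0.900·6640/(4·5.67×10⁻⁸) = 2.635×10¹⁰ K⁴.
T = (2.635×10¹⁰)^(1/4).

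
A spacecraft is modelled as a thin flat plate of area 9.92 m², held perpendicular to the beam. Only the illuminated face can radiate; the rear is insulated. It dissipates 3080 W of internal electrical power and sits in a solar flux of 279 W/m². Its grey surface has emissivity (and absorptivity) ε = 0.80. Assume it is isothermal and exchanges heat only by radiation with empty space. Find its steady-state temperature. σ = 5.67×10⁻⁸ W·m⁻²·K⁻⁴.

At steady state, absorbed solar power + internal power = radiated power.
Absorbed: α·S·A_cross = 0.80·279·9.920 = 2214 W (cross-section A).
Total input = 2214 + 3080 = 5294 W.
Radiated: εσ·A_surf·T⁴ with A_surf = A = 9.920 m².
T⁴ = 5294/(0.80·5.67×10⁻⁸·9.920) = 1.177×10¹⁰ K⁴.

T ≈ 329 K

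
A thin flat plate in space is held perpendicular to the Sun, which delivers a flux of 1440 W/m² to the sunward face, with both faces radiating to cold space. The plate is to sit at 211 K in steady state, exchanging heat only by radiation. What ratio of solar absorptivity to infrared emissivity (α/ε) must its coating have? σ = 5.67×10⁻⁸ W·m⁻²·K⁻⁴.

Balance: αS·A = εσ·2A·T⁴ ⇒ α/ε = 2σT⁴/S.
α/ε = 2·5.67×10⁻⁸·(211)⁴/1440 = 2·5.67×10⁻⁸·1.982×10⁹/1440.

α/ε ≈ 0.156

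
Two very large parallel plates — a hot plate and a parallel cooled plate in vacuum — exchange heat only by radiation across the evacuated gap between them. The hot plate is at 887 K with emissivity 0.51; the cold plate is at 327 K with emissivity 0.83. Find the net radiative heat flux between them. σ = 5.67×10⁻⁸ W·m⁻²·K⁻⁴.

q ≈ 15900 W/m²

For two infinite grey parallel plates, q = σ(T₁⁴ − T₂⁴)/(1/ε₁ + 1/ε₂ − 1).
T₁⁴ − T₂⁴ = 6.190×10¹¹ − 1.143×10¹⁰ = 6.076×10¹¹ K⁴.
1/ε₁ + 1/ε₂ − 1 = 1.961 + 1.205 − 1 = 2.166.
q = 5.67×10⁻⁸ × 6.076×10¹¹ / 2.166.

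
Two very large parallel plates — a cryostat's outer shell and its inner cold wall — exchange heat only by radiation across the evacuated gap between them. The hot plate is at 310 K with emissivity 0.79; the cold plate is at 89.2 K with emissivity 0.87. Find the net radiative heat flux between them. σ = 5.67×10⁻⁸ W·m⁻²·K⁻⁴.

q ≈ 367 W/m²

For two infinite grey parallel plates, q = σ(T₁⁴ − T₂⁴)/(1/ε₁ + 1/ε₂ − 1).
T₁⁴ − T₂⁴ = 9.235×10⁹ − 6.331×10⁷ = 9.172×10⁹ K⁴.
1/ε₁ + 1/ε₂ − 1 = 1.266 + 1.149 − 1 = 1.415.
q = 5.67×10⁻⁸ × 9.172×10⁹ / 1.415.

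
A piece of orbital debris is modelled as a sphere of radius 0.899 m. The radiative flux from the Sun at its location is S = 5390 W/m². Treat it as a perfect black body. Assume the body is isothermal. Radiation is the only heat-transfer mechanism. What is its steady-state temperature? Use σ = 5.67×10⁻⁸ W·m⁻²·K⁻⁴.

T ≈ 393 K

At equilibrium, absorbed power = emitted power.
Absorbing cross-section = πr² = 2.539 m²; emitting surface = 4πr² = 10.16 m² (ratio 4).
S·A_cross = εσ·A_surf·T⁴  ⇒  T⁴ = S/(4σ).
T⁴ = 1.00·5390/(4·5.67×10⁻⁸) = 2.377×10¹⁰ K⁴.
T = (2.377×10¹⁰)^(1/4).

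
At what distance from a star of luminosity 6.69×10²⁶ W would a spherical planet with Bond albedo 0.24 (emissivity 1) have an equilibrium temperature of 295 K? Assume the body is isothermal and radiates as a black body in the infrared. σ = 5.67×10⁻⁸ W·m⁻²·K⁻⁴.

For an isothermal black-emitting sphere, (1−a)S·πr² = σ·4πr²·T⁴ ⇒ S = 4σT⁴/(1−a).
S = 4·5.67×10⁻⁸·(295)⁴/0.760 = 2260 W/m².
Flux falls as S = L/(4πd²), so d = √(L/(4πS)) = √(6.69×10²⁶/(4π·2260)).

d ≈ 1.53×10¹¹ m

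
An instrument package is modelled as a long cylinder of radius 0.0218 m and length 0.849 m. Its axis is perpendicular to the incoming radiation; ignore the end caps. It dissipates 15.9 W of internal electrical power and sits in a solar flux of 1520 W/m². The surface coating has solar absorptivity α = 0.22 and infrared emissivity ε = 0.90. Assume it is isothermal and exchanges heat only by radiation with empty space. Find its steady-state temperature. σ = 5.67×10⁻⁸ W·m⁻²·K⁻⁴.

T ≈ 263 K

At steady state, absorbed solar power + internal power = radiated power.
Absorbed: α·S·A_cross = 0.22·1520·0.03702 = 12.38 W (cross-section 2rL).
Total input = 12.38 + 15.9 = 28.28 W.
Radiated: εσ·A_surf·T⁴ with A_surf = 2πrL = 0.1163 m².
T⁴ = 28.28/(0.90·5.67×10⁻⁸·0.1163) = 4.765×10⁹ K⁴.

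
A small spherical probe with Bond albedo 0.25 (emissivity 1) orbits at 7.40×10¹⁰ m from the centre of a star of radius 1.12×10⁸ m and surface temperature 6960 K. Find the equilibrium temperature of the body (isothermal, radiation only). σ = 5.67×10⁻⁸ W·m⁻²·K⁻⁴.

The star's surface emits σT_*⁴; at distance d the flux is S = σT_*⁴(R_*/d)².
S = 5.67×10⁻⁸·(6960)⁴·(1.12×10⁸/7.40×10¹⁰)² = 304.8 W/m².
For an isothermal sphere T⁴ = (1−a)S/(4σ) = 1.008×10⁹ K⁴.

T ≈ 178 K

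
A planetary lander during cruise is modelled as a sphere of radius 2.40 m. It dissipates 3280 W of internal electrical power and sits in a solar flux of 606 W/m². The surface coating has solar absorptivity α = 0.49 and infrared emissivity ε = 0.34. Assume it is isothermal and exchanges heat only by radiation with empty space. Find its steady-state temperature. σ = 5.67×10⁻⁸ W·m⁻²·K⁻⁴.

At steady state, absorbed solar power + internal power = radiated power.
Absorbed: α·S·A_cross = 0.49·606·18.10 = 5373 W (cross-section πr²).
Total input = 5373 + 3280 = 8653 W.
Radiated: εσ·A_surf·T⁴ with A_surf = 4πr² = 72.38 m².
T⁴ = 8653/(0.34·5.67×10⁻⁸·72.38) = 6.201×10⁹ K⁴.

T ≈ 281 K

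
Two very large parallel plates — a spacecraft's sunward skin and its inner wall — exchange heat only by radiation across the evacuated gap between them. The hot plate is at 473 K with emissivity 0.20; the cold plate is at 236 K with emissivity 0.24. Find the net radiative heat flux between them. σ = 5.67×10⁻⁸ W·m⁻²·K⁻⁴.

q ≈ 326 W/m²

For two infinite grey parallel plates, q = σ(T₁⁴ − T₂⁴)/(1/ε₁ + 1/ε₂ − 1).
T₁⁴ − T₂⁴ = 5.005×10¹⁰ − 3.102×10⁹ = 4.695×10¹⁰ K⁴.
1/ε₁ + 1/ε₂ − 1 = 5.000 + 4.167 − 1 = 8.167.
q = 5.67×10⁻⁸ × 4.695×10¹⁰ / 8.167.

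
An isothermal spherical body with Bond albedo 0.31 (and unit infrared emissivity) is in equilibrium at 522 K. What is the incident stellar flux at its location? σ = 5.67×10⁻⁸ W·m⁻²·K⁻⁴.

(1−a)S·πr² = σ·4πr²·T⁴ ⇒ S = 4σT⁴/(1−a).
S = 4·5.67×10⁻⁸·7.425×10¹⁰/0.690.

S ≈ 24400 W/m²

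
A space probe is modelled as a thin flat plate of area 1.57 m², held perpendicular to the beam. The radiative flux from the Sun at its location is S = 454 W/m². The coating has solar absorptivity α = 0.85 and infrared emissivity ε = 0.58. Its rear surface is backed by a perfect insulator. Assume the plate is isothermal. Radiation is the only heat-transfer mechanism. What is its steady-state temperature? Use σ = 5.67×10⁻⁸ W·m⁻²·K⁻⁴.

T ≈ 329 K

At equilibrium, absorbed power = emitted power.
Absorbing cross-section = A = 1.570 m²; emitting surface = A = 1.570 m² (ratio 1).
αS·A_cross = εσ·A_surf·T⁴  ⇒  T⁴ = αS/(ε·1σ).
T⁴ = 0.850·454/(0.58·1·5.67×10⁻⁸) = 1.173×10¹⁰ K⁴.
T = (1.173×10¹⁰)^(1/4).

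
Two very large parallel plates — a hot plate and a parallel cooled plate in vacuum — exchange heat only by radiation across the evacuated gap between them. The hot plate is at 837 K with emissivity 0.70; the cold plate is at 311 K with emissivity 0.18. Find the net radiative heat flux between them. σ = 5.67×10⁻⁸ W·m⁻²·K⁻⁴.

q ≈ 4560 W/m²

For two infinite grey parallel plates, q = σ(T₁⁴ − T₂⁴)/(1/ε₁ + 1/ε₂ − 1).
T₁⁴ − T₂⁴ = 4.908×10¹¹ − 9.355×10⁹ = 4.814×10¹¹ K⁴.
1/ε₁ + 1/ε₂ − 1 = 1.429 + 5.556 − 1 = 5.984.
q = 5.67×10⁻⁸ × 4.814×10¹¹ / 5.984.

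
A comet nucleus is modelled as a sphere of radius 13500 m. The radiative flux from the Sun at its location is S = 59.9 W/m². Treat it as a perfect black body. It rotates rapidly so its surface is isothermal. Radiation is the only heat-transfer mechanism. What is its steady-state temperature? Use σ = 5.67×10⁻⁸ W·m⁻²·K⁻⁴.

T ≈ 127 K

At equilibrium, absorbed power = emitted power.
Absorbing cross-section = πr² = 5.726×10⁸ m²; emitting surface = 4πr² = 2.290×10⁹ m² (ratio 4).
S·A_cross = εσ·A_surf·T⁴  ⇒  T⁴ = S/(4σ).
T⁴ = 1.00·59.9/(4·5.67×10⁻⁸) = 2.641×10⁸ K⁴.
T = (2.641×10⁸)^(1/4).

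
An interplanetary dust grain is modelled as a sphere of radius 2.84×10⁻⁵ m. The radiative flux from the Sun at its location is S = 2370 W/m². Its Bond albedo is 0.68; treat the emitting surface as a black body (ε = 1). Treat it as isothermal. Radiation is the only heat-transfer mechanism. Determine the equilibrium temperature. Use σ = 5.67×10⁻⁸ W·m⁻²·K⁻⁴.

T ≈ 240 K

At equilibrium, absorbed power = emitted power.
Absorbing cross-section = πr² = 2.534×10⁻⁹ m²; emitting surface = 4πr² = 1.014×10⁻⁸ m² (ratio 4).
(1−a)S·A_cross = εσ·A_surf·T⁴  ⇒  T⁴ = (1−a)S/(4σ).
T⁴ = 0.320·2370/(4·5.67×10⁻⁸) = 3.344×10⁹ K⁴.
T = (3.344×10⁹)^(1/4).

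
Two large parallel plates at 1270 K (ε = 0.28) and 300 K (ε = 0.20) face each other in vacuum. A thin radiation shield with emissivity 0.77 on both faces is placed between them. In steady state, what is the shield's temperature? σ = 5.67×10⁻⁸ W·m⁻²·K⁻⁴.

In steady state the net flux on the hot side equals that on the cold side.
σ(T₁⁴−T_s⁴)/D₁ = σ(T_s⁴−T₂⁴)/D₂, with D₁ = 1/ε₁+1/ε_s−1 = 3.870, D₂ = 1/ε_s+1/ε₂−1 = 5.299.
Solve for T_s⁴: T_s⁴ = (D₂·T₁⁴ + D₁·T₂⁴)/(D₁+D₂) = 1.507×10¹² K⁴.

T_s ≈ 1110 K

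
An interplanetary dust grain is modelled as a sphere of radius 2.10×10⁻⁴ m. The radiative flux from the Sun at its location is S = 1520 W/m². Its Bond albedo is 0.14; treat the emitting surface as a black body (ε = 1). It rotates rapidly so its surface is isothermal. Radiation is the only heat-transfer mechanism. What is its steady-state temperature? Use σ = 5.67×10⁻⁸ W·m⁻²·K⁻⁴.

T ≈ 276 K

At equilibrium, absorbed power = emitted power.
Absorbing cross-section = πr² = 1.385×10⁻⁷ m²; emitting surface = 4πr² = 5.542×10⁻⁷ m² (ratio 4).
(1−a)S·A_cross = εσ·A_surf·T⁴  ⇒  T⁴ = (1−a)S/(4σ).
T⁴ = 0.860·1520/(4·5.67×10⁻⁸) = 5.764×10⁹ K⁴.
T = (5.764×10⁹)^(1/4).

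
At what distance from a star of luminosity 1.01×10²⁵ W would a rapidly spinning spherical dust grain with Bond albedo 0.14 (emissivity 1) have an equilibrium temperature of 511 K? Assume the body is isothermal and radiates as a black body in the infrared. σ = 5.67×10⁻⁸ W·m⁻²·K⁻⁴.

d ≈ 6.69×10⁹ m

For an isothermal black-emitting sphere, (1−a)S·πr² = σ·4πr²·T⁴ ⇒ S = 4σT⁴/(1−a).
S = 4·5.67×10⁻⁸·(511)⁴/0.860 = 17980 W/m².
Flux falls as S = L/(4πd²), so d = √(L/(4πS)) = √(1.01×10²⁵/(4π·17980)).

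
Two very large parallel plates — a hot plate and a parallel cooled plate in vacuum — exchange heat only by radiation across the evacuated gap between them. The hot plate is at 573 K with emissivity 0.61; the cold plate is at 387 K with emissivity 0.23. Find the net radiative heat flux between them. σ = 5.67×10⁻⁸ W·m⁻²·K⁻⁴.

q ≈ 971 W/m²

For two infinite grey parallel plates, q = σ(T₁⁴ − T₂⁴)/(1/ε₁ + 1/ε₂ − 1).
T₁⁴ − T₂⁴ = 1.078×10¹¹ − 2.243×10¹⁰ = 8.537×10¹⁰ K⁴.
1/ε₁ + 1/ε₂ − 1 = 1.639 + 4.348 − 1 = 4.987.
q = 5.67×10⁻⁸ × 8.537×10¹⁰ / 4.987.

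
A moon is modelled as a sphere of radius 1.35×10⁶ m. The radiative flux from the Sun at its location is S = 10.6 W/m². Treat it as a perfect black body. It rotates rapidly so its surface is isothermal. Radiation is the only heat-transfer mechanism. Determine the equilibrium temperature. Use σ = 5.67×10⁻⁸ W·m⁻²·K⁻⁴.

T ≈ 82.7 K

At equilibrium, absorbed power = emitted power.
Absorbing cross-section = πr² = 5.726×10¹² m²; emitting surface = 4πr² = 2.290×10¹³ m² (ratio 4).
S·A_cross = εσ·A_surf·T⁴  ⇒  T⁴ = S/(4σ).
T⁴ = 1.00·10.6/(4·5.67×10⁻⁸) = 4.674×10⁷ K⁴.
T = (4.674×10⁷)^(1/4).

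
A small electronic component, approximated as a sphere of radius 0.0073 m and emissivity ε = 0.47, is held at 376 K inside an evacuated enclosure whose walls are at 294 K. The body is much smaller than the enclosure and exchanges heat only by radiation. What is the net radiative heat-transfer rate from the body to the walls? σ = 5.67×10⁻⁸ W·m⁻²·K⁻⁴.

For a small grey body in a large enclosure: P_net = εσA(T_body⁴ − T_wall⁴).
A = 4πr² = 6.697×10⁻⁴ m²; T_body⁴ − T_wall⁴ = 1.999×10¹⁰ − 7.471×10⁹ = 1.252×10¹⁰ K⁴.
|P_net| = 0.47·5.67×10⁻⁸·6.697×10⁻⁴·1.252×10¹⁰.

P_net ≈ 0.223 W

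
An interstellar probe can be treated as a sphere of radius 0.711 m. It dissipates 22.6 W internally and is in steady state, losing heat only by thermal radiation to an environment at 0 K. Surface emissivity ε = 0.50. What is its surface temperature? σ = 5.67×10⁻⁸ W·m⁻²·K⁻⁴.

Steady state: internal power = radiated power, P = εσA T⁴.
Radiating area A = 4πr² = 6.353 m².
T⁴ = P/(εσA) = 22.6/(0.50·5.67×10⁻⁸·6.353) = 1.255×10⁸ K⁴.
T = (1.255×10⁸)^(1/4).

T ≈ 106 K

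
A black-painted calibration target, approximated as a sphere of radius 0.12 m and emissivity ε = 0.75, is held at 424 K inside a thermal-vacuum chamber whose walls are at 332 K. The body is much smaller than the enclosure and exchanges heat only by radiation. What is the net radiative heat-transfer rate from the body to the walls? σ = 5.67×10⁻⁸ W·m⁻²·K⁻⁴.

P_net ≈ 155 W

For a small grey body in a large enclosure: P_net = εσA(T_body⁴ − T_wall⁴).
A = 4πr² = 0.1810 m²; T_body⁴ − T_wall⁴ = 3.232×10¹⁰ − 1.215×10¹⁰ = 2.017×10¹⁰ K⁴.
|P_net| = 0.75·5.67×10⁻⁸·0.1810·2.017×10¹⁰.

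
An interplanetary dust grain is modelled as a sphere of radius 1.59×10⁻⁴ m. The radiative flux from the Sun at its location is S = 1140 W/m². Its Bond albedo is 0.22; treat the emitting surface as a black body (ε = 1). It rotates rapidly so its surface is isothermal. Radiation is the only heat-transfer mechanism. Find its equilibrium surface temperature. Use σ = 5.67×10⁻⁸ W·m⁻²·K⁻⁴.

T ≈ 250 K

At equilibrium, absorbed power = emitted power.
Absorbing cross-section = πr² = 7.942×10⁻⁸ m²; emitting surface = 4πr² = 3.177×10⁻⁷ m² (ratio 4).
(1−a)S·A_cross = εσ·A_surf·T⁴  ⇒  T⁴ = (1−a)S/(4σ).
T⁴ = 0.780·1140/(4·5.67×10⁻⁸) = 3.921×10⁹ K⁴.
T = (3.921×10⁹)^(1/4).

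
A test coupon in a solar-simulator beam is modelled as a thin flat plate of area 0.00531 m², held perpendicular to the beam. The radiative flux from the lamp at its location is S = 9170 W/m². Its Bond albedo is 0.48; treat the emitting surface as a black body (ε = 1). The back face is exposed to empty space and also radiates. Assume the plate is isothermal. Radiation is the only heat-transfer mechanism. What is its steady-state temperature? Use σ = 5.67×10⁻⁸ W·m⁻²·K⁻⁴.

At equilibrium, absorbed power = emitted power.
Absorbing cross-section = A = 0.005310 m²; emitting surface = 2A = 0.01062 m² (ratio 2).
(1−a)S·A_cross = εσ·A_surf·T⁴  ⇒  T⁴ = (1−a)S/(2σ).
T⁴ = 0.520·9170/(2·5.67×10⁻⁸) = 4.205×10¹⁰ K⁴.
T = (4.205×10¹⁰)^(1/4).

T ≈ 453 K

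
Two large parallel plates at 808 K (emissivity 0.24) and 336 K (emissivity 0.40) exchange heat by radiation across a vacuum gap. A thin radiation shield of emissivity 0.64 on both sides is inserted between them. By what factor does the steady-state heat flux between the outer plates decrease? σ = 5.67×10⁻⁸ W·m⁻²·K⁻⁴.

Without shield: q₀ = σΔ(T⁴)/(1/ε₁+1/ε₂−1) with denominator 5.667.
With shield the two gaps are in series; the resistances add: (1/ε₁+1/ε_s−1)+(1/ε_s+1/ε₂−1) = 4.729+3.062 = 7.792.
Heat-flux ratio q₀/q = 7.792/5.667.

factor ≈ 1.38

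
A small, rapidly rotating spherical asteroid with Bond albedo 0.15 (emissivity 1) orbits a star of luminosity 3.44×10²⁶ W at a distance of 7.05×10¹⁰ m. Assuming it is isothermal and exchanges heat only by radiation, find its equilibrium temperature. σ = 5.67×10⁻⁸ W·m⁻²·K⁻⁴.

First find the stellar flux at distance d: S = L/(4πd²) = 3.44×10²⁶/(4π·(7.05×10¹⁰)²) = 5508 W/m².
For an isothermal sphere, absorbed (1−a)S·πr² = emitted σ·4πr²·T⁴, so T⁴ = (1−a)S/(4σ).
T⁴ = 0.850·5508/(4·5.67×10⁻⁸) = 2.064×10¹⁰ K⁴.

T ≈ 379 K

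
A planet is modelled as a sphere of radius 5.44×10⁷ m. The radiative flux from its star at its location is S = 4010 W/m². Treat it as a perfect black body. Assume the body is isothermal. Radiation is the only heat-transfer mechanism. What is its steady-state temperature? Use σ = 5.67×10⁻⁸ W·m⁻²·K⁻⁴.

T ≈ 365 K

At equilibrium, absorbed power = emitted power.
Absorbing cross-section = πr² = 9.297×10¹⁵ m²; emitting surface = 4πr² = 3.719×10¹⁶ m² (ratio 4).
S·A_cross = εσ·A_surf·T⁴  ⇒  T⁴ = S/(4σ).
T⁴ = 1.00·4010/(4·5.67×10⁻⁸) = 1.768×10¹⁰ K⁴.
T = (1.768×10¹⁰)^(1/4).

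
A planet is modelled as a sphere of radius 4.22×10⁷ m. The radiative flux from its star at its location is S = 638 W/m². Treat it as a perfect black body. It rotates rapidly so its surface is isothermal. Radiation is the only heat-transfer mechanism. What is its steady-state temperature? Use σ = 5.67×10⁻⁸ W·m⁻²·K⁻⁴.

At equilibrium, absorbed power = emitted power.
Absorbing cross-section = πr² = 5.595×10¹⁵ m²; emitting surface = 4πr² = 2.238×10¹⁶ m² (ratio 4).
S·A_cross = εσ·A_surf·T⁴  ⇒  T⁴ = S/(4σ).
T⁴ = 1.00·638/(4·5.67×10⁻⁸) = 2.813×10⁹ K⁴.
T = (2.813×10⁹)^(1/4).

T ≈ 230 K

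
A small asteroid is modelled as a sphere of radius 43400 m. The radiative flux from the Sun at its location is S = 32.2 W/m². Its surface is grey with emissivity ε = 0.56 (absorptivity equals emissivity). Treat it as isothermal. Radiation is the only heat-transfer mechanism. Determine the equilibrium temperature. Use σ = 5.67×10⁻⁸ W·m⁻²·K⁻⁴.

At equilibrium, absorbed power = emitted power.
Absorbing cross-section = πr² = 5.917×10⁹ m²; emitting surface = 4πr² = 2.367×10¹⁰ m² (ratio 4).
εS·A_cross = εσ·A_surf·T⁴  ⇒  T⁴ = S/(4σ)   (ε cancels).
T⁴ = 32.2/(4·5.67×10⁻⁸) = 1.420×10⁸ K⁴.
T = (1.420×10⁸)^(1/4).

T ≈ 109 K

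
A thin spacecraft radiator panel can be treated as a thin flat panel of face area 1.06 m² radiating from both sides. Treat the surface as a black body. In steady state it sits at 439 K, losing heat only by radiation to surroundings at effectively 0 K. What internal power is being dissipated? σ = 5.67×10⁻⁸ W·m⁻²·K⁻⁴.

P ≈ 4460 W

Steady state: P = εσA T⁴.
A = 2·1.06 = 2.120 m²; T⁴ = (439)⁴ = 3.714×10¹⁰ K⁴.
P = 1.0 × 5.67×10⁻⁸ × 2.120 × 3.714×10¹⁰.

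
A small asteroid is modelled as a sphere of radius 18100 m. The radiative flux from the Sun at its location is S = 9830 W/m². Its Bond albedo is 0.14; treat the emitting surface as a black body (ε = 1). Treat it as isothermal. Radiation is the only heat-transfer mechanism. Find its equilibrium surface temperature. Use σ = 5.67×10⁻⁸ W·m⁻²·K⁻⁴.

T ≈ 439 K

At equilibrium, absorbed power = emitted power.
Absorbing cross-section = πr² = 1.029×10⁹ m²; emitting surface = 4πr² = 4.117×10⁹ m² (ratio 4).
(1−a)S·A_cross = εσ·A_surf·T⁴  ⇒  T⁴ = (1−a)S/(4σ).
T⁴ = 0.860·9830/(4·5.67×10⁻⁸) = 3.727×10¹⁰ K⁴.
T = (3.727×10¹⁰)^(1/4).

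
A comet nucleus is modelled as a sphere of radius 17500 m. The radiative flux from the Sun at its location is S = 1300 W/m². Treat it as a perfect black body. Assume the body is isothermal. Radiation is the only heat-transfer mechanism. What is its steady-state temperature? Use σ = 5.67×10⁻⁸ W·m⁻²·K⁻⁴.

T ≈ 275 K

At equilibrium, absorbed power = emitted power.
Absorbing cross-section = πr² = 9.621×10⁸ m²; emitting surface = 4πr² = 3.848×10⁹ m² (ratio 4).
S·A_cross = εσ·A_surf·T⁴  ⇒  T⁴ = S/(4σ).
T⁴ = 1.00·1300/(4·5.67×10⁻⁸) = 5.732×10⁹ K⁴.
T = (5.732×10⁹)^(1/4).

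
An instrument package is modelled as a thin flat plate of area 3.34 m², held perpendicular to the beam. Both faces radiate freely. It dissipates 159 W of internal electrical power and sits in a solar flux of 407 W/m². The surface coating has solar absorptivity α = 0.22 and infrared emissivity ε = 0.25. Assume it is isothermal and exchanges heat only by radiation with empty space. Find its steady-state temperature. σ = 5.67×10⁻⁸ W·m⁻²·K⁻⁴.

At steady state, absorbed solar power + internal power = radiated power.
Absorbed: α·S·A_cross = 0.22·407·3.340 = 299.1 W (cross-section A).
Total input = 299.1 + 159 = 458.1 W.
Radiated: εσ·A_surf·T⁴ with A_surf = 2A = 6.680 m².
T⁴ = 458.1/(0.25·5.67×10⁻⁸·6.680) = 4.838×10⁹ K⁴.

T ≈ 264 K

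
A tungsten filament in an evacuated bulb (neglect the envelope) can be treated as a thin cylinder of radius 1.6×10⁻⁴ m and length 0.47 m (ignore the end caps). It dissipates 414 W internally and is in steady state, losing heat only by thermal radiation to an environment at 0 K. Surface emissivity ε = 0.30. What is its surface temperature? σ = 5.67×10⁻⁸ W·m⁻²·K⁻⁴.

Steady state: internal power = radiated power, P = εσA T⁴.
Radiating area A = 2πrL = 4.725×10⁻⁴ m².
T⁴ = P/(εσA) = 414/(0.30·5.67×10⁻⁸·4.725×10⁻⁴) = 5.151×10¹³ K⁴.
T = (5.151×10¹³)^(1/4).

T ≈ 2680 K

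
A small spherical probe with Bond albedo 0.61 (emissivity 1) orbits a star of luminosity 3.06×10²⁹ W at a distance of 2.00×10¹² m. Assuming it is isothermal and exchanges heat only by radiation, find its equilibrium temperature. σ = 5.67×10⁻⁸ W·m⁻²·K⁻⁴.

T ≈ 320 K

First find the stellar flux at distance d: S = L/(4πd²) = 3.06×10²⁹/(4π·(2.00×10¹²)²) = 6088 W/m².
For an isothermal sphere, absorbed (1−a)S·πr² = emitted σ·4πr²·T⁴, so T⁴ = (1−a)S/(4σ).
T⁴ = 0.390·6088/(4·5.67×10⁻⁸) = 1.047×10¹⁰ K⁴.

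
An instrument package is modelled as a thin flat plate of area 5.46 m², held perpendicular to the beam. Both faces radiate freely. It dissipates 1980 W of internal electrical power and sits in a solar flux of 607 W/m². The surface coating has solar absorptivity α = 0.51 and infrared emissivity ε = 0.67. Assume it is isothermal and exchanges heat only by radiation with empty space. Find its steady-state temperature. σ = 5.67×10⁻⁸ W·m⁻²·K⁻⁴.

T ≈ 307 K

At steady state, absorbed solar power + internal power = radiated power.
Absorbed: α·S·A_cross = 0.51·607·5.460 = 1690 W (cross-section A).
Total input = 1690 + 1980 = 3670 W.
Radiated: εσ·A_surf·T⁴ with A_surf = 2A = 10.92 m².
T⁴ = 3670/(0.67·5.67×10⁻⁸·10.92) = 8.847×10⁹ K⁴.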